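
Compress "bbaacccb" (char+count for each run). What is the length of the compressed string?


Input: bbaacccb
Runs:
  'b' x 2 => "b2"
  'a' x 2 => "a2"
  'c' x 3 => "c3"
  'b' x 1 => "b1"
Compressed: "b2a2c3b1"
Compressed length: 8

8


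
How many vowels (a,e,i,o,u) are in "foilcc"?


Input: foilcc
Checking each character:
  'f' at position 0: consonant
  'o' at position 1: vowel (running total: 1)
  'i' at position 2: vowel (running total: 2)
  'l' at position 3: consonant
  'c' at position 4: consonant
  'c' at position 5: consonant
Total vowels: 2

2


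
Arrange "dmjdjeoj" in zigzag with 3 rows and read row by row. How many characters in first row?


Zigzag "dmjdjeoj" into 3 rows:
Placing characters:
  'd' => row 0
  'm' => row 1
  'j' => row 2
  'd' => row 1
  'j' => row 0
  'e' => row 1
  'o' => row 2
  'j' => row 1
Rows:
  Row 0: "dj"
  Row 1: "mdej"
  Row 2: "jo"
First row length: 2

2


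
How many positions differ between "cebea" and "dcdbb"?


Comparing "cebea" and "dcdbb" position by position:
  Position 0: 'c' vs 'd' => DIFFER
  Position 1: 'e' vs 'c' => DIFFER
  Position 2: 'b' vs 'd' => DIFFER
  Position 3: 'e' vs 'b' => DIFFER
  Position 4: 'a' vs 'b' => DIFFER
Positions that differ: 5

5


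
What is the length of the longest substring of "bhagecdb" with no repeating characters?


Input: "bhagecdb"
Sliding window (track last position of each char):
  Position 0 ('b'): window [0,0] length 1 -- new best
  Position 1 ('h'): window [0,1] length 2 -- new best
  Position 2 ('a'): window [0,2] length 3 -- new best
  Position 3 ('g'): window [0,3] length 4 -- new best
  Position 4 ('e'): window [0,4] length 5 -- new best
  Position 5 ('c'): window [0,5] length 6 -- new best
  Position 6 ('d'): window [0,6] length 7 -- new best
  Position 7 ('b'): repeat (last at 0), move window start to 1
  Position 7 ('b'): window [1,7] length 7
Longest substring with no repeats: "bhagecd" with length 7

7


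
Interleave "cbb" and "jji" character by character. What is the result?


Interleaving "cbb" and "jji":
  Position 0: 'c' from first, 'j' from second => "cj"
  Position 1: 'b' from first, 'j' from second => "bj"
  Position 2: 'b' from first, 'i' from second => "bi"
Result: cjbjbi

cjbjbi


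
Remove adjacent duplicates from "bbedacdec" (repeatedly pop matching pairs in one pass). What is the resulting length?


Input: bbedacdec
Stack-based adjacent duplicate removal:
  Read 'b': push. Stack: b
  Read 'b': matches stack top 'b' => pop. Stack: (empty)
  Read 'e': push. Stack: e
  Read 'd': push. Stack: ed
  Read 'a': push. Stack: eda
  Read 'c': push. Stack: edac
  Read 'd': push. Stack: edacd
  Read 'e': push. Stack: edacde
  Read 'c': push. Stack: edacdec
Final stack: "edacdec" (length 7)

7


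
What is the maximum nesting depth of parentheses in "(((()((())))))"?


Input: "(((()((())))))"
Tracking depth:
  Position 0 '(': depth becomes 1
  Position 1 '(': depth becomes 2
  Position 2 '(': depth becomes 3
  Position 3 '(': depth becomes 4
  Position 4 ')': depth becomes 3
  Position 5 '(': depth becomes 4
  Position 6 '(': depth becomes 5
  Position 7 '(': depth becomes 6
  Position 8 ')': depth becomes 5
  Position 9 ')': depth becomes 4
  Position 10 ')': depth becomes 3
  Position 11 ')': depth becomes 2
  Position 12 ')': depth becomes 1
  Position 13 ')': depth becomes 0
Maximum depth reached: 6

6


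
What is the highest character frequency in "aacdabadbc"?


Input: aacdabadbc
Character counts:
  'a': 4
  'b': 2
  'c': 2
  'd': 2
Maximum frequency: 4

4


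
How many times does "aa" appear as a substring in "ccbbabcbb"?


Searching for "aa" in "ccbbabcbb"
Scanning each position:
  Position 0: "cc" => no
  Position 1: "cb" => no
  Position 2: "bb" => no
  Position 3: "ba" => no
  Position 4: "ab" => no
  Position 5: "bc" => no
  Position 6: "cb" => no
  Position 7: "bb" => no
Total occurrences: 0

0


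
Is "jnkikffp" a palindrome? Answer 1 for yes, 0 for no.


Input: jnkikffp
Reversed: pffkiknj
  Compare pos 0 ('j') with pos 7 ('p'): MISMATCH
  Compare pos 1 ('n') with pos 6 ('f'): MISMATCH
  Compare pos 2 ('k') with pos 5 ('f'): MISMATCH
  Compare pos 3 ('i') with pos 4 ('k'): MISMATCH
Result: not a palindrome

0


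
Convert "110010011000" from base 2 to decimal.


Input: "110010011000" in base 2
Positional expansion:
  Digit '1' (value 1) x 2^11 = 2048
  Digit '1' (value 1) x 2^10 = 1024
  Digit '0' (value 0) x 2^9 = 0
  Digit '0' (value 0) x 2^8 = 0
  Digit '1' (value 1) x 2^7 = 128
  Digit '0' (value 0) x 2^6 = 0
  Digit '0' (value 0) x 2^5 = 0
  Digit '1' (value 1) x 2^4 = 16
  Digit '1' (value 1) x 2^3 = 8
  Digit '0' (value 0) x 2^2 = 0
  Digit '0' (value 0) x 2^1 = 0
  Digit '0' (value 0) x 2^0 = 0
Sum = 3224

3224


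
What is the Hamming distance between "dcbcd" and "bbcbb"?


Comparing "dcbcd" and "bbcbb" position by position:
  Position 0: 'd' vs 'b' => differ
  Position 1: 'c' vs 'b' => differ
  Position 2: 'b' vs 'c' => differ
  Position 3: 'c' vs 'b' => differ
  Position 4: 'd' vs 'b' => differ
Total differences (Hamming distance): 5

5


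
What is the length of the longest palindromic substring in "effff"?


Input: "effff"
Checking substrings for palindromes:
  [1:5] "ffff" (len 4) => palindrome
  [1:4] "fff" (len 3) => palindrome
  [2:5] "fff" (len 3) => palindrome
  [1:3] "ff" (len 2) => palindrome
  [2:4] "ff" (len 2) => palindrome
  [3:5] "ff" (len 2) => palindrome
Longest palindromic substring: "ffff" with length 4

4


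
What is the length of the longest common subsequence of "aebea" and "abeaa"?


LCS of "aebea" and "abeaa"
DP table:
           a    b    e    a    a
      0    0    0    0    0    0
  a   0    1    1    1    1    1
  e   0    1    1    2    2    2
  b   0    1    2    2    2    2
  e   0    1    2    3    3    3
  a   0    1    2    3    4    4
LCS length = dp[5][5] = 4

4


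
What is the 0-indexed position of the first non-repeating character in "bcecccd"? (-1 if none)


Input: bcecccd
Character frequencies:
  'b': 1
  'c': 4
  'd': 1
  'e': 1
Scanning left to right for freq == 1:
  Position 0 ('b'): unique! => answer = 0

0


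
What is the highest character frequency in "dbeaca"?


Input: dbeaca
Character counts:
  'a': 2
  'b': 1
  'c': 1
  'd': 1
  'e': 1
Maximum frequency: 2

2


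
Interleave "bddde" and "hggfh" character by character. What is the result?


Interleaving "bddde" and "hggfh":
  Position 0: 'b' from first, 'h' from second => "bh"
  Position 1: 'd' from first, 'g' from second => "dg"
  Position 2: 'd' from first, 'g' from second => "dg"
  Position 3: 'd' from first, 'f' from second => "df"
  Position 4: 'e' from first, 'h' from second => "eh"
Result: bhdgdgdfeh

bhdgdgdfeh


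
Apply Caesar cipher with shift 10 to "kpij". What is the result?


Caesar cipher: shift "kpij" by 10
  'k' (pos 10) + 10 = pos 20 = 'u'
  'p' (pos 15) + 10 = pos 25 = 'z'
  'i' (pos 8) + 10 = pos 18 = 's'
  'j' (pos 9) + 10 = pos 19 = 't'
Result: uzst

uzst


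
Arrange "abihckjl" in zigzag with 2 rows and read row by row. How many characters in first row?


Zigzag "abihckjl" into 2 rows:
Placing characters:
  'a' => row 0
  'b' => row 1
  'i' => row 0
  'h' => row 1
  'c' => row 0
  'k' => row 1
  'j' => row 0
  'l' => row 1
Rows:
  Row 0: "aicj"
  Row 1: "bhkl"
First row length: 4

4


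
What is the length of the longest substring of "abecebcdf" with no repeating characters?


Input: "abecebcdf"
Sliding window (track last position of each char):
  Position 0 ('a'): window [0,0] length 1 -- new best
  Position 1 ('b'): window [0,1] length 2 -- new best
  Position 2 ('e'): window [0,2] length 3 -- new best
  Position 3 ('c'): window [0,3] length 4 -- new best
  Position 4 ('e'): repeat (last at 2), move window start to 3
  Position 4 ('e'): window [3,4] length 2
  Position 5 ('b'): window [3,5] length 3
  Position 6 ('c'): repeat (last at 3), move window start to 4
  Position 6 ('c'): window [4,6] length 3
  Position 7 ('d'): window [4,7] length 4
  Position 8 ('f'): window [4,8] length 5 -- new best
Longest substring with no repeats: "ebcdf" with length 5

5


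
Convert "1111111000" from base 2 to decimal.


Input: "1111111000" in base 2
Positional expansion:
  Digit '1' (value 1) x 2^9 = 512
  Digit '1' (value 1) x 2^8 = 256
  Digit '1' (value 1) x 2^7 = 128
  Digit '1' (value 1) x 2^6 = 64
  Digit '1' (value 1) x 2^5 = 32
  Digit '1' (value 1) x 2^4 = 16
  Digit '1' (value 1) x 2^3 = 8
  Digit '0' (value 0) x 2^2 = 0
  Digit '0' (value 0) x 2^1 = 0
  Digit '0' (value 0) x 2^0 = 0
Sum = 1016

1016


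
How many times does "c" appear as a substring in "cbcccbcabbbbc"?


Searching for "c" in "cbcccbcabbbbc"
Scanning each position:
  Position 0: "c" => MATCH
  Position 1: "b" => no
  Position 2: "c" => MATCH
  Position 3: "c" => MATCH
  Position 4: "c" => MATCH
  Position 5: "b" => no
  Position 6: "c" => MATCH
  Position 7: "a" => no
  Position 8: "b" => no
  Position 9: "b" => no
  Position 10: "b" => no
  Position 11: "b" => no
  Position 12: "c" => MATCH
Total occurrences: 6

6


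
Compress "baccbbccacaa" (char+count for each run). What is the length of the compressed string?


Input: baccbbccacaa
Runs:
  'b' x 1 => "b1"
  'a' x 1 => "a1"
  'c' x 2 => "c2"
  'b' x 2 => "b2"
  'c' x 2 => "c2"
  'a' x 1 => "a1"
  'c' x 1 => "c1"
  'a' x 2 => "a2"
Compressed: "b1a1c2b2c2a1c1a2"
Compressed length: 16

16


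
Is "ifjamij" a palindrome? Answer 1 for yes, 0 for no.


Input: ifjamij
Reversed: jimajfi
  Compare pos 0 ('i') with pos 6 ('j'): MISMATCH
  Compare pos 1 ('f') with pos 5 ('i'): MISMATCH
  Compare pos 2 ('j') with pos 4 ('m'): MISMATCH
Result: not a palindrome

0


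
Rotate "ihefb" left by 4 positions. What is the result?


Input: "ihefb", rotate left by 4
First 4 characters: "ihef"
Remaining characters: "b"
Concatenate remaining + first: "b" + "ihef" = "bihef"

bihef


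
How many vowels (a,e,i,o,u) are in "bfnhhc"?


Input: bfnhhc
Checking each character:
  'b' at position 0: consonant
  'f' at position 1: consonant
  'n' at position 2: consonant
  'h' at position 3: consonant
  'h' at position 4: consonant
  'c' at position 5: consonant
Total vowels: 0

0


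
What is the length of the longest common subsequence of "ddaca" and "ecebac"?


LCS of "ddaca" and "ecebac"
DP table:
           e    c    e    b    a    c
      0    0    0    0    0    0    0
  d   0    0    0    0    0    0    0
  d   0    0    0    0    0    0    0
  a   0    0    0    0    0    1    1
  c   0    0    1    1    1    1    2
  a   0    0    1    1    1    2    2
LCS length = dp[5][6] = 2

2


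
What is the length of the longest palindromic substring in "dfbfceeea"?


Input: "dfbfceeea"
Checking substrings for palindromes:
  [1:4] "fbf" (len 3) => palindrome
  [5:8] "eee" (len 3) => palindrome
  [5:7] "ee" (len 2) => palindrome
  [6:8] "ee" (len 2) => palindrome
Longest palindromic substring: "fbf" with length 3

3


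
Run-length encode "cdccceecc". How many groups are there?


Input: cdccceecc
Scanning for consecutive runs:
  Group 1: 'c' x 1 (positions 0-0)
  Group 2: 'd' x 1 (positions 1-1)
  Group 3: 'c' x 3 (positions 2-4)
  Group 4: 'e' x 2 (positions 5-6)
  Group 5: 'c' x 2 (positions 7-8)
Total groups: 5

5


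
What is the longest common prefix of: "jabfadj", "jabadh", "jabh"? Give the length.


Words: jabfadj, jabadh, jabh
  Position 0: all 'j' => match
  Position 1: all 'a' => match
  Position 2: all 'b' => match
  Position 3: ('f', 'a', 'h') => mismatch, stop
LCP = "jab" (length 3)

3


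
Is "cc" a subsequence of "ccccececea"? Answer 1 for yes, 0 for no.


Check if "cc" is a subsequence of "ccccececea"
Greedy scan:
  Position 0 ('c'): matches sub[0] = 'c'
  Position 1 ('c'): matches sub[1] = 'c'
  Position 2 ('c'): no match needed
  Position 3 ('c'): no match needed
  Position 4 ('e'): no match needed
  Position 5 ('c'): no match needed
  Position 6 ('e'): no match needed
  Position 7 ('c'): no match needed
  Position 8 ('e'): no match needed
  Position 9 ('a'): no match needed
All 2 characters matched => is a subsequence

1


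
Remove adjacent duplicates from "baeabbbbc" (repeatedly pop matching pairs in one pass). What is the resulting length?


Input: baeabbbbc
Stack-based adjacent duplicate removal:
  Read 'b': push. Stack: b
  Read 'a': push. Stack: ba
  Read 'e': push. Stack: bae
  Read 'a': push. Stack: baea
  Read 'b': push. Stack: baeab
  Read 'b': matches stack top 'b' => pop. Stack: baea
  Read 'b': push. Stack: baeab
  Read 'b': matches stack top 'b' => pop. Stack: baea
  Read 'c': push. Stack: baeac
Final stack: "baeac" (length 5)

5


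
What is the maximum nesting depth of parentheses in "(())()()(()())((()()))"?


Input: "(())()()(()())((()()))"
Tracking depth:
  Position 0 '(': depth becomes 1
  Position 1 '(': depth becomes 2
  Position 2 ')': depth becomes 1
  Position 3 ')': depth becomes 0
  Position 4 '(': depth becomes 1
  Position 5 ')': depth becomes 0
  Position 6 '(': depth becomes 1
  Position 7 ')': depth becomes 0
  Position 8 '(': depth becomes 1
  Position 9 '(': depth becomes 2
  Position 10 ')': depth becomes 1
  Position 11 '(': depth becomes 2
  Position 12 ')': depth becomes 1
  Position 13 ')': depth becomes 0
  Position 14 '(': depth becomes 1
  Position 15 '(': depth becomes 2
  Position 16 '(': depth becomes 3
  Position 17 ')': depth becomes 2
  Position 18 '(': depth becomes 3
  Position 19 ')': depth becomes 2
  Position 20 ')': depth becomes 1
  Position 21 ')': depth becomes 0
Maximum depth reached: 3

3


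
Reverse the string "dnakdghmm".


Input: dnakdghmm
Reading characters right to left:
  Position 8: 'm'
  Position 7: 'm'
  Position 6: 'h'
  Position 5: 'g'
  Position 4: 'd'
  Position 3: 'k'
  Position 2: 'a'
  Position 1: 'n'
  Position 0: 'd'
Reversed: mmhgdkand

mmhgdkand


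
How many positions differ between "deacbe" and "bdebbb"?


Comparing "deacbe" and "bdebbb" position by position:
  Position 0: 'd' vs 'b' => DIFFER
  Position 1: 'e' vs 'd' => DIFFER
  Position 2: 'a' vs 'e' => DIFFER
  Position 3: 'c' vs 'b' => DIFFER
  Position 4: 'b' vs 'b' => same
  Position 5: 'e' vs 'b' => DIFFER
Positions that differ: 5

5


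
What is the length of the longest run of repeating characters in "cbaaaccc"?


Input: "cbaaaccc"
Scanning for longest run:
  Position 1 ('b'): new char, reset run to 1
  Position 2 ('a'): new char, reset run to 1
  Position 3 ('a'): continues run of 'a', length=2
  Position 4 ('a'): continues run of 'a', length=3
  Position 5 ('c'): new char, reset run to 1
  Position 6 ('c'): continues run of 'c', length=2
  Position 7 ('c'): continues run of 'c', length=3
Longest run: 'a' with length 3

3


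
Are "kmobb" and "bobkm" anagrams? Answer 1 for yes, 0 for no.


Strings: "kmobb", "bobkm"
Sorted first:  bbkmo
Sorted second: bbkmo
Sorted forms match => anagrams

1


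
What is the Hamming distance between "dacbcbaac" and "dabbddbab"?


Comparing "dacbcbaac" and "dabbddbab" position by position:
  Position 0: 'd' vs 'd' => same
  Position 1: 'a' vs 'a' => same
  Position 2: 'c' vs 'b' => differ
  Position 3: 'b' vs 'b' => same
  Position 4: 'c' vs 'd' => differ
  Position 5: 'b' vs 'd' => differ
  Position 6: 'a' vs 'b' => differ
  Position 7: 'a' vs 'a' => same
  Position 8: 'c' vs 'b' => differ
Total differences (Hamming distance): 5

5


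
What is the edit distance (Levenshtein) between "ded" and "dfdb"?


Computing edit distance: "ded" -> "dfdb"
DP table:
           d    f    d    b
      0    1    2    3    4
  d   1    0    1    2    3
  e   2    1    1    2    3
  d   3    2    2    1    2
Edit distance = dp[3][4] = 2

2


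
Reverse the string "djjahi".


Input: djjahi
Reading characters right to left:
  Position 5: 'i'
  Position 4: 'h'
  Position 3: 'a'
  Position 2: 'j'
  Position 1: 'j'
  Position 0: 'd'
Reversed: ihajjd

ihajjd


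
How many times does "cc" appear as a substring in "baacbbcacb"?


Searching for "cc" in "baacbbcacb"
Scanning each position:
  Position 0: "ba" => no
  Position 1: "aa" => no
  Position 2: "ac" => no
  Position 3: "cb" => no
  Position 4: "bb" => no
  Position 5: "bc" => no
  Position 6: "ca" => no
  Position 7: "ac" => no
  Position 8: "cb" => no
Total occurrences: 0

0


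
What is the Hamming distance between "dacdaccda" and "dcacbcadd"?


Comparing "dacdaccda" and "dcacbcadd" position by position:
  Position 0: 'd' vs 'd' => same
  Position 1: 'a' vs 'c' => differ
  Position 2: 'c' vs 'a' => differ
  Position 3: 'd' vs 'c' => differ
  Position 4: 'a' vs 'b' => differ
  Position 5: 'c' vs 'c' => same
  Position 6: 'c' vs 'a' => differ
  Position 7: 'd' vs 'd' => same
  Position 8: 'a' vs 'd' => differ
Total differences (Hamming distance): 6

6


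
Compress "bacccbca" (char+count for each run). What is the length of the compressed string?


Input: bacccbca
Runs:
  'b' x 1 => "b1"
  'a' x 1 => "a1"
  'c' x 3 => "c3"
  'b' x 1 => "b1"
  'c' x 1 => "c1"
  'a' x 1 => "a1"
Compressed: "b1a1c3b1c1a1"
Compressed length: 12

12


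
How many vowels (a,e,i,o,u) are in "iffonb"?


Input: iffonb
Checking each character:
  'i' at position 0: vowel (running total: 1)
  'f' at position 1: consonant
  'f' at position 2: consonant
  'o' at position 3: vowel (running total: 2)
  'n' at position 4: consonant
  'b' at position 5: consonant
Total vowels: 2

2


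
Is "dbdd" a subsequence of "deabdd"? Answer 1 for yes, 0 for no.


Check if "dbdd" is a subsequence of "deabdd"
Greedy scan:
  Position 0 ('d'): matches sub[0] = 'd'
  Position 1 ('e'): no match needed
  Position 2 ('a'): no match needed
  Position 3 ('b'): matches sub[1] = 'b'
  Position 4 ('d'): matches sub[2] = 'd'
  Position 5 ('d'): matches sub[3] = 'd'
All 4 characters matched => is a subsequence

1


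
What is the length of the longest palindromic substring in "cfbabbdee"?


Input: "cfbabbdee"
Checking substrings for palindromes:
  [2:5] "bab" (len 3) => palindrome
  [4:6] "bb" (len 2) => palindrome
  [7:9] "ee" (len 2) => palindrome
Longest palindromic substring: "bab" with length 3

3


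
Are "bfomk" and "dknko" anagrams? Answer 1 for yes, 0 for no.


Strings: "bfomk", "dknko"
Sorted first:  bfkmo
Sorted second: dkkno
Differ at position 0: 'b' vs 'd' => not anagrams

0


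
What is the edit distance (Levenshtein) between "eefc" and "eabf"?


Computing edit distance: "eefc" -> "eabf"
DP table:
           e    a    b    f
      0    1    2    3    4
  e   1    0    1    2    3
  e   2    1    1    2    3
  f   3    2    2    2    2
  c   4    3    3    3    3
Edit distance = dp[4][4] = 3

3


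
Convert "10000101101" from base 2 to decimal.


Input: "10000101101" in base 2
Positional expansion:
  Digit '1' (value 1) x 2^10 = 1024
  Digit '0' (value 0) x 2^9 = 0
  Digit '0' (value 0) x 2^8 = 0
  Digit '0' (value 0) x 2^7 = 0
  Digit '0' (value 0) x 2^6 = 0
  Digit '1' (value 1) x 2^5 = 32
  Digit '0' (value 0) x 2^4 = 0
  Digit '1' (value 1) x 2^3 = 8
  Digit '1' (value 1) x 2^2 = 4
  Digit '0' (value 0) x 2^1 = 0
  Digit '1' (value 1) x 2^0 = 1
Sum = 1069

1069


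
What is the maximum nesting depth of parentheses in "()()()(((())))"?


Input: "()()()(((())))"
Tracking depth:
  Position 0 '(': depth becomes 1
  Position 1 ')': depth becomes 0
  Position 2 '(': depth becomes 1
  Position 3 ')': depth becomes 0
  Position 4 '(': depth becomes 1
  Position 5 ')': depth becomes 0
  Position 6 '(': depth becomes 1
  Position 7 '(': depth becomes 2
  Position 8 '(': depth becomes 3
  Position 9 '(': depth becomes 4
  Position 10 ')': depth becomes 3
  Position 11 ')': depth becomes 2
  Position 12 ')': depth becomes 1
  Position 13 ')': depth becomes 0
Maximum depth reached: 4

4


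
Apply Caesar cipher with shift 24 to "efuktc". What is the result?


Caesar cipher: shift "efuktc" by 24
  'e' (pos 4) + 24 = pos 2 = 'c'
  'f' (pos 5) + 24 = pos 3 = 'd'
  'u' (pos 20) + 24 = pos 18 = 's'
  'k' (pos 10) + 24 = pos 8 = 'i'
  't' (pos 19) + 24 = pos 17 = 'r'
  'c' (pos 2) + 24 = pos 0 = 'a'
Result: cdsira

cdsira


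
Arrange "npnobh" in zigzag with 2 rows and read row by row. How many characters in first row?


Zigzag "npnobh" into 2 rows:
Placing characters:
  'n' => row 0
  'p' => row 1
  'n' => row 0
  'o' => row 1
  'b' => row 0
  'h' => row 1
Rows:
  Row 0: "nnb"
  Row 1: "poh"
First row length: 3

3


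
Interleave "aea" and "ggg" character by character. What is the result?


Interleaving "aea" and "ggg":
  Position 0: 'a' from first, 'g' from second => "ag"
  Position 1: 'e' from first, 'g' from second => "eg"
  Position 2: 'a' from first, 'g' from second => "ag"
Result: agegag

agegag


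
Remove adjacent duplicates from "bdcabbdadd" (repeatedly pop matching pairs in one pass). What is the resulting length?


Input: bdcabbdadd
Stack-based adjacent duplicate removal:
  Read 'b': push. Stack: b
  Read 'd': push. Stack: bd
  Read 'c': push. Stack: bdc
  Read 'a': push. Stack: bdca
  Read 'b': push. Stack: bdcab
  Read 'b': matches stack top 'b' => pop. Stack: bdca
  Read 'd': push. Stack: bdcad
  Read 'a': push. Stack: bdcada
  Read 'd': push. Stack: bdcadad
  Read 'd': matches stack top 'd' => pop. Stack: bdcada
Final stack: "bdcada" (length 6)

6


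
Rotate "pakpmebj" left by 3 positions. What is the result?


Input: "pakpmebj", rotate left by 3
First 3 characters: "pak"
Remaining characters: "pmebj"
Concatenate remaining + first: "pmebj" + "pak" = "pmebjpak"

pmebjpak


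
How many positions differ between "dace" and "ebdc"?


Comparing "dace" and "ebdc" position by position:
  Position 0: 'd' vs 'e' => DIFFER
  Position 1: 'a' vs 'b' => DIFFER
  Position 2: 'c' vs 'd' => DIFFER
  Position 3: 'e' vs 'c' => DIFFER
Positions that differ: 4

4


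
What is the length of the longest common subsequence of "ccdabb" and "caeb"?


LCS of "ccdabb" and "caeb"
DP table:
           c    a    e    b
      0    0    0    0    0
  c   0    1    1    1    1
  c   0    1    1    1    1
  d   0    1    1    1    1
  a   0    1    2    2    2
  b   0    1    2    2    3
  b   0    1    2    2    3
LCS length = dp[6][4] = 3

3


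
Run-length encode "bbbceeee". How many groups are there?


Input: bbbceeee
Scanning for consecutive runs:
  Group 1: 'b' x 3 (positions 0-2)
  Group 2: 'c' x 1 (positions 3-3)
  Group 3: 'e' x 4 (positions 4-7)
Total groups: 3

3


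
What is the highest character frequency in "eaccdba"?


Input: eaccdba
Character counts:
  'a': 2
  'b': 1
  'c': 2
  'd': 1
  'e': 1
Maximum frequency: 2

2


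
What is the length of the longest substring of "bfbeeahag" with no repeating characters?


Input: "bfbeeahag"
Sliding window (track last position of each char):
  Position 0 ('b'): window [0,0] length 1 -- new best
  Position 1 ('f'): window [0,1] length 2 -- new best
  Position 2 ('b'): repeat (last at 0), move window start to 1
  Position 2 ('b'): window [1,2] length 2
  Position 3 ('e'): window [1,3] length 3 -- new best
  Position 4 ('e'): repeat (last at 3), move window start to 4
  Position 4 ('e'): window [4,4] length 1
  Position 5 ('a'): window [4,5] length 2
  Position 6 ('h'): window [4,6] length 3
  Position 7 ('a'): repeat (last at 5), move window start to 6
  Position 7 ('a'): window [6,7] length 2
  Position 8 ('g'): window [6,8] length 3
Longest substring with no repeats: "fbe" with length 3

3


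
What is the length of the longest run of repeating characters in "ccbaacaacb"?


Input: "ccbaacaacb"
Scanning for longest run:
  Position 1 ('c'): continues run of 'c', length=2
  Position 2 ('b'): new char, reset run to 1
  Position 3 ('a'): new char, reset run to 1
  Position 4 ('a'): continues run of 'a', length=2
  Position 5 ('c'): new char, reset run to 1
  Position 6 ('a'): new char, reset run to 1
  Position 7 ('a'): continues run of 'a', length=2
  Position 8 ('c'): new char, reset run to 1
  Position 9 ('b'): new char, reset run to 1
Longest run: 'c' with length 2

2


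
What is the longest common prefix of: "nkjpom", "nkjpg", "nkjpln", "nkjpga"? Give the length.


Words: nkjpom, nkjpg, nkjpln, nkjpga
  Position 0: all 'n' => match
  Position 1: all 'k' => match
  Position 2: all 'j' => match
  Position 3: all 'p' => match
  Position 4: ('o', 'g', 'l', 'g') => mismatch, stop
LCP = "nkjp" (length 4)

4


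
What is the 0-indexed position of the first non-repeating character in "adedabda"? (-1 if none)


Input: adedabda
Character frequencies:
  'a': 3
  'b': 1
  'd': 3
  'e': 1
Scanning left to right for freq == 1:
  Position 0 ('a'): freq=3, skip
  Position 1 ('d'): freq=3, skip
  Position 2 ('e'): unique! => answer = 2

2


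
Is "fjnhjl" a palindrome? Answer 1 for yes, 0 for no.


Input: fjnhjl
Reversed: ljhnjf
  Compare pos 0 ('f') with pos 5 ('l'): MISMATCH
  Compare pos 1 ('j') with pos 4 ('j'): match
  Compare pos 2 ('n') with pos 3 ('h'): MISMATCH
Result: not a palindrome

0


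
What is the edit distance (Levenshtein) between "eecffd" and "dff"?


Computing edit distance: "eecffd" -> "dff"
DP table:
           d    f    f
      0    1    2    3
  e   1    1    2    3
  e   2    2    2    3
  c   3    3    3    3
  f   4    4    3    3
  f   5    5    4    3
  d   6    5    5    4
Edit distance = dp[6][3] = 4

4


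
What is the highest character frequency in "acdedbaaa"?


Input: acdedbaaa
Character counts:
  'a': 4
  'b': 1
  'c': 1
  'd': 2
  'e': 1
Maximum frequency: 4

4


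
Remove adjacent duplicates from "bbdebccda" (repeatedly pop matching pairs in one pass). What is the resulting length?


Input: bbdebccda
Stack-based adjacent duplicate removal:
  Read 'b': push. Stack: b
  Read 'b': matches stack top 'b' => pop. Stack: (empty)
  Read 'd': push. Stack: d
  Read 'e': push. Stack: de
  Read 'b': push. Stack: deb
  Read 'c': push. Stack: debc
  Read 'c': matches stack top 'c' => pop. Stack: deb
  Read 'd': push. Stack: debd
  Read 'a': push. Stack: debda
Final stack: "debda" (length 5)

5


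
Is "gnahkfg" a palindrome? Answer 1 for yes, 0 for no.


Input: gnahkfg
Reversed: gfkhang
  Compare pos 0 ('g') with pos 6 ('g'): match
  Compare pos 1 ('n') with pos 5 ('f'): MISMATCH
  Compare pos 2 ('a') with pos 4 ('k'): MISMATCH
Result: not a palindrome

0


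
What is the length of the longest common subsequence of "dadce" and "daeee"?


LCS of "dadce" and "daeee"
DP table:
           d    a    e    e    e
      0    0    0    0    0    0
  d   0    1    1    1    1    1
  a   0    1    2    2    2    2
  d   0    1    2    2    2    2
  c   0    1    2    2    2    2
  e   0    1    2    3    3    3
LCS length = dp[5][5] = 3

3


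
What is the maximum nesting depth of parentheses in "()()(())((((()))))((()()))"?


Input: "()()(())((((()))))((()()))"
Tracking depth:
  Position 0 '(': depth becomes 1
  Position 1 ')': depth becomes 0
  Position 2 '(': depth becomes 1
  Position 3 ')': depth becomes 0
  Position 4 '(': depth becomes 1
  Position 5 '(': depth becomes 2
  Position 6 ')': depth becomes 1
  Position 7 ')': depth becomes 0
  Position 8 '(': depth becomes 1
  Position 9 '(': depth becomes 2
  Position 10 '(': depth becomes 3
  Position 11 '(': depth becomes 4
  Position 12 '(': depth becomes 5
  Position 13 ')': depth becomes 4
  Position 14 ')': depth becomes 3
  Position 15 ')': depth becomes 2
  Position 16 ')': depth becomes 1
  Position 17 ')': depth becomes 0
  Position 18 '(': depth becomes 1
  Position 19 '(': depth becomes 2
  Position 20 '(': depth becomes 3
  Position 21 ')': depth becomes 2
  Position 22 '(': depth becomes 3
  Position 23 ')': depth becomes 2
  Position 24 ')': depth becomes 1
  Position 25 ')': depth becomes 0
Maximum depth reached: 5

5


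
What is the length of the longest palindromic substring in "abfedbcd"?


Input: "abfedbcd"
Checking substrings for palindromes:
  No multi-char palindromic substrings found
Longest palindromic substring: "a" with length 1

1


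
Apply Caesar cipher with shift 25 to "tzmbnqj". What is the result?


Caesar cipher: shift "tzmbnqj" by 25
  't' (pos 19) + 25 = pos 18 = 's'
  'z' (pos 25) + 25 = pos 24 = 'y'
  'm' (pos 12) + 25 = pos 11 = 'l'
  'b' (pos 1) + 25 = pos 0 = 'a'
  'n' (pos 13) + 25 = pos 12 = 'm'
  'q' (pos 16) + 25 = pos 15 = 'p'
  'j' (pos 9) + 25 = pos 8 = 'i'
Result: sylampi

sylampi


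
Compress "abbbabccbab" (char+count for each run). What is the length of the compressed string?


Input: abbbabccbab
Runs:
  'a' x 1 => "a1"
  'b' x 3 => "b3"
  'a' x 1 => "a1"
  'b' x 1 => "b1"
  'c' x 2 => "c2"
  'b' x 1 => "b1"
  'a' x 1 => "a1"
  'b' x 1 => "b1"
Compressed: "a1b3a1b1c2b1a1b1"
Compressed length: 16

16


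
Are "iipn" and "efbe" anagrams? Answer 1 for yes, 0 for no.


Strings: "iipn", "efbe"
Sorted first:  iinp
Sorted second: beef
Differ at position 0: 'i' vs 'b' => not anagrams

0


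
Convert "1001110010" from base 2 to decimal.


Input: "1001110010" in base 2
Positional expansion:
  Digit '1' (value 1) x 2^9 = 512
  Digit '0' (value 0) x 2^8 = 0
  Digit '0' (value 0) x 2^7 = 0
  Digit '1' (value 1) x 2^6 = 64
  Digit '1' (value 1) x 2^5 = 32
  Digit '1' (value 1) x 2^4 = 16
  Digit '0' (value 0) x 2^3 = 0
  Digit '0' (value 0) x 2^2 = 0
  Digit '1' (value 1) x 2^1 = 2
  Digit '0' (value 0) x 2^0 = 0
Sum = 626

626


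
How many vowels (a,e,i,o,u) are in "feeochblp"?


Input: feeochblp
Checking each character:
  'f' at position 0: consonant
  'e' at position 1: vowel (running total: 1)
  'e' at position 2: vowel (running total: 2)
  'o' at position 3: vowel (running total: 3)
  'c' at position 4: consonant
  'h' at position 5: consonant
  'b' at position 6: consonant
  'l' at position 7: consonant
  'p' at position 8: consonant
Total vowels: 3

3


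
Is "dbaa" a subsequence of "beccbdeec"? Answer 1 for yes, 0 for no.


Check if "dbaa" is a subsequence of "beccbdeec"
Greedy scan:
  Position 0 ('b'): no match needed
  Position 1 ('e'): no match needed
  Position 2 ('c'): no match needed
  Position 3 ('c'): no match needed
  Position 4 ('b'): no match needed
  Position 5 ('d'): matches sub[0] = 'd'
  Position 6 ('e'): no match needed
  Position 7 ('e'): no match needed
  Position 8 ('c'): no match needed
Only matched 1/4 characters => not a subsequence

0


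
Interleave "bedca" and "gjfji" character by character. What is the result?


Interleaving "bedca" and "gjfji":
  Position 0: 'b' from first, 'g' from second => "bg"
  Position 1: 'e' from first, 'j' from second => "ej"
  Position 2: 'd' from first, 'f' from second => "df"
  Position 3: 'c' from first, 'j' from second => "cj"
  Position 4: 'a' from first, 'i' from second => "ai"
Result: bgejdfcjai

bgejdfcjai


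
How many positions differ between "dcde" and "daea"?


Comparing "dcde" and "daea" position by position:
  Position 0: 'd' vs 'd' => same
  Position 1: 'c' vs 'a' => DIFFER
  Position 2: 'd' vs 'e' => DIFFER
  Position 3: 'e' vs 'a' => DIFFER
Positions that differ: 3

3


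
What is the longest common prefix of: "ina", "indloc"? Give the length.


Words: ina, indloc
  Position 0: all 'i' => match
  Position 1: all 'n' => match
  Position 2: ('a', 'd') => mismatch, stop
LCP = "in" (length 2)

2


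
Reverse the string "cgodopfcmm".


Input: cgodopfcmm
Reading characters right to left:
  Position 9: 'm'
  Position 8: 'm'
  Position 7: 'c'
  Position 6: 'f'
  Position 5: 'p'
  Position 4: 'o'
  Position 3: 'd'
  Position 2: 'o'
  Position 1: 'g'
  Position 0: 'c'
Reversed: mmcfpodogc

mmcfpodogc


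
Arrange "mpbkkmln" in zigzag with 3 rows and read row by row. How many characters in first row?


Zigzag "mpbkkmln" into 3 rows:
Placing characters:
  'm' => row 0
  'p' => row 1
  'b' => row 2
  'k' => row 1
  'k' => row 0
  'm' => row 1
  'l' => row 2
  'n' => row 1
Rows:
  Row 0: "mk"
  Row 1: "pkmn"
  Row 2: "bl"
First row length: 2

2


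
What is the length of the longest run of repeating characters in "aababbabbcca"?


Input: "aababbabbcca"
Scanning for longest run:
  Position 1 ('a'): continues run of 'a', length=2
  Position 2 ('b'): new char, reset run to 1
  Position 3 ('a'): new char, reset run to 1
  Position 4 ('b'): new char, reset run to 1
  Position 5 ('b'): continues run of 'b', length=2
  Position 6 ('a'): new char, reset run to 1
  Position 7 ('b'): new char, reset run to 1
  Position 8 ('b'): continues run of 'b', length=2
  Position 9 ('c'): new char, reset run to 1
  Position 10 ('c'): continues run of 'c', length=2
  Position 11 ('a'): new char, reset run to 1
Longest run: 'a' with length 2

2


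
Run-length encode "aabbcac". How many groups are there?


Input: aabbcac
Scanning for consecutive runs:
  Group 1: 'a' x 2 (positions 0-1)
  Group 2: 'b' x 2 (positions 2-3)
  Group 3: 'c' x 1 (positions 4-4)
  Group 4: 'a' x 1 (positions 5-5)
  Group 5: 'c' x 1 (positions 6-6)
Total groups: 5

5


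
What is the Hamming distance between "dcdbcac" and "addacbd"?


Comparing "dcdbcac" and "addacbd" position by position:
  Position 0: 'd' vs 'a' => differ
  Position 1: 'c' vs 'd' => differ
  Position 2: 'd' vs 'd' => same
  Position 3: 'b' vs 'a' => differ
  Position 4: 'c' vs 'c' => same
  Position 5: 'a' vs 'b' => differ
  Position 6: 'c' vs 'd' => differ
Total differences (Hamming distance): 5

5


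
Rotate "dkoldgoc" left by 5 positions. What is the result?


Input: "dkoldgoc", rotate left by 5
First 5 characters: "dkold"
Remaining characters: "goc"
Concatenate remaining + first: "goc" + "dkold" = "gocdkold"

gocdkold


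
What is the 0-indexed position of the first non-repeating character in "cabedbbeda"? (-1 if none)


Input: cabedbbeda
Character frequencies:
  'a': 2
  'b': 3
  'c': 1
  'd': 2
  'e': 2
Scanning left to right for freq == 1:
  Position 0 ('c'): unique! => answer = 0

0


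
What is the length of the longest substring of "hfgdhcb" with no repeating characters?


Input: "hfgdhcb"
Sliding window (track last position of each char):
  Position 0 ('h'): window [0,0] length 1 -- new best
  Position 1 ('f'): window [0,1] length 2 -- new best
  Position 2 ('g'): window [0,2] length 3 -- new best
  Position 3 ('d'): window [0,3] length 4 -- new best
  Position 4 ('h'): repeat (last at 0), move window start to 1
  Position 4 ('h'): window [1,4] length 4
  Position 5 ('c'): window [1,5] length 5 -- new best
  Position 6 ('b'): window [1,6] length 6 -- new best
Longest substring with no repeats: "fgdhcb" with length 6

6


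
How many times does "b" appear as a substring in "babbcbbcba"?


Searching for "b" in "babbcbbcba"
Scanning each position:
  Position 0: "b" => MATCH
  Position 1: "a" => no
  Position 2: "b" => MATCH
  Position 3: "b" => MATCH
  Position 4: "c" => no
  Position 5: "b" => MATCH
  Position 6: "b" => MATCH
  Position 7: "c" => no
  Position 8: "b" => MATCH
  Position 9: "a" => no
Total occurrences: 6

6


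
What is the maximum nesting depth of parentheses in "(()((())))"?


Input: "(()((())))"
Tracking depth:
  Position 0 '(': depth becomes 1
  Position 1 '(': depth becomes 2
  Position 2 ')': depth becomes 1
  Position 3 '(': depth becomes 2
  Position 4 '(': depth becomes 3
  Position 5 '(': depth becomes 4
  Position 6 ')': depth becomes 3
  Position 7 ')': depth becomes 2
  Position 8 ')': depth becomes 1
  Position 9 ')': depth becomes 0
Maximum depth reached: 4

4


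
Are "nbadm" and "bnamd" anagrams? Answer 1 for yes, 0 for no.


Strings: "nbadm", "bnamd"
Sorted first:  abdmn
Sorted second: abdmn
Sorted forms match => anagrams

1


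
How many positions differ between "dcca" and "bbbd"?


Comparing "dcca" and "bbbd" position by position:
  Position 0: 'd' vs 'b' => DIFFER
  Position 1: 'c' vs 'b' => DIFFER
  Position 2: 'c' vs 'b' => DIFFER
  Position 3: 'a' vs 'd' => DIFFER
Positions that differ: 4

4


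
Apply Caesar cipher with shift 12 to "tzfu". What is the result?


Caesar cipher: shift "tzfu" by 12
  't' (pos 19) + 12 = pos 5 = 'f'
  'z' (pos 25) + 12 = pos 11 = 'l'
  'f' (pos 5) + 12 = pos 17 = 'r'
  'u' (pos 20) + 12 = pos 6 = 'g'
Result: flrg

flrg


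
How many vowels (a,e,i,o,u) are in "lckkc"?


Input: lckkc
Checking each character:
  'l' at position 0: consonant
  'c' at position 1: consonant
  'k' at position 2: consonant
  'k' at position 3: consonant
  'c' at position 4: consonant
Total vowels: 0

0


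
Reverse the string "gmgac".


Input: gmgac
Reading characters right to left:
  Position 4: 'c'
  Position 3: 'a'
  Position 2: 'g'
  Position 1: 'm'
  Position 0: 'g'
Reversed: cagmg

cagmg


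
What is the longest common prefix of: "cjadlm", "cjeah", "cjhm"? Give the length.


Words: cjadlm, cjeah, cjhm
  Position 0: all 'c' => match
  Position 1: all 'j' => match
  Position 2: ('a', 'e', 'h') => mismatch, stop
LCP = "cj" (length 2)

2


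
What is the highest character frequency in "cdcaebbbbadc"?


Input: cdcaebbbbadc
Character counts:
  'a': 2
  'b': 4
  'c': 3
  'd': 2
  'e': 1
Maximum frequency: 4

4


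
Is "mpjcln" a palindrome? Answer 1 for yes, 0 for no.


Input: mpjcln
Reversed: nlcjpm
  Compare pos 0 ('m') with pos 5 ('n'): MISMATCH
  Compare pos 1 ('p') with pos 4 ('l'): MISMATCH
  Compare pos 2 ('j') with pos 3 ('c'): MISMATCH
Result: not a palindrome

0


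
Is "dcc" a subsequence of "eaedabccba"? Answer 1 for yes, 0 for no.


Check if "dcc" is a subsequence of "eaedabccba"
Greedy scan:
  Position 0 ('e'): no match needed
  Position 1 ('a'): no match needed
  Position 2 ('e'): no match needed
  Position 3 ('d'): matches sub[0] = 'd'
  Position 4 ('a'): no match needed
  Position 5 ('b'): no match needed
  Position 6 ('c'): matches sub[1] = 'c'
  Position 7 ('c'): matches sub[2] = 'c'
  Position 8 ('b'): no match needed
  Position 9 ('a'): no match needed
All 3 characters matched => is a subsequence

1


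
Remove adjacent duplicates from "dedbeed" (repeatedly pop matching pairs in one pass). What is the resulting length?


Input: dedbeed
Stack-based adjacent duplicate removal:
  Read 'd': push. Stack: d
  Read 'e': push. Stack: de
  Read 'd': push. Stack: ded
  Read 'b': push. Stack: dedb
  Read 'e': push. Stack: dedbe
  Read 'e': matches stack top 'e' => pop. Stack: dedb
  Read 'd': push. Stack: dedbd
Final stack: "dedbd" (length 5)

5


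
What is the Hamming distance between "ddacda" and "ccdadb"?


Comparing "ddacda" and "ccdadb" position by position:
  Position 0: 'd' vs 'c' => differ
  Position 1: 'd' vs 'c' => differ
  Position 2: 'a' vs 'd' => differ
  Position 3: 'c' vs 'a' => differ
  Position 4: 'd' vs 'd' => same
  Position 5: 'a' vs 'b' => differ
Total differences (Hamming distance): 5

5


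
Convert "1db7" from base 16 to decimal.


Input: "1db7" in base 16
Positional expansion:
  Digit '1' (value 1) x 16^3 = 4096
  Digit 'd' (value 13) x 16^2 = 3328
  Digit 'b' (value 11) x 16^1 = 176
  Digit '7' (value 7) x 16^0 = 7
Sum = 7607

7607


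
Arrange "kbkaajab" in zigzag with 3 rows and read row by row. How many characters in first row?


Zigzag "kbkaajab" into 3 rows:
Placing characters:
  'k' => row 0
  'b' => row 1
  'k' => row 2
  'a' => row 1
  'a' => row 0
  'j' => row 1
  'a' => row 2
  'b' => row 1
Rows:
  Row 0: "ka"
  Row 1: "bajb"
  Row 2: "ka"
First row length: 2

2


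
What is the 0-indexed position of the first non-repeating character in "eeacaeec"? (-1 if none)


Input: eeacaeec
Character frequencies:
  'a': 2
  'c': 2
  'e': 4
Scanning left to right for freq == 1:
  Position 0 ('e'): freq=4, skip
  Position 1 ('e'): freq=4, skip
  Position 2 ('a'): freq=2, skip
  Position 3 ('c'): freq=2, skip
  Position 4 ('a'): freq=2, skip
  Position 5 ('e'): freq=4, skip
  Position 6 ('e'): freq=4, skip
  Position 7 ('c'): freq=2, skip
  No unique character found => answer = -1

-1


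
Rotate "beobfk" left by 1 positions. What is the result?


Input: "beobfk", rotate left by 1
First 1 characters: "b"
Remaining characters: "eobfk"
Concatenate remaining + first: "eobfk" + "b" = "eobfkb"

eobfkb


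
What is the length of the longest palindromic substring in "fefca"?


Input: "fefca"
Checking substrings for palindromes:
  [0:3] "fef" (len 3) => palindrome
Longest palindromic substring: "fef" with length 3

3
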